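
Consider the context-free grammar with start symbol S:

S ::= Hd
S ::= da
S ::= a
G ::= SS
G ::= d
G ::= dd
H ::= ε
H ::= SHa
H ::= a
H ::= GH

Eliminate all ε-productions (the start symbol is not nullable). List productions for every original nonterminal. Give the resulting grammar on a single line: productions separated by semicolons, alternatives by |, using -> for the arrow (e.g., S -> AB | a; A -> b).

Nullable set: {H}.
S -> Hd: H nullable, giving Hd | d.
Drop H -> ε.
H -> GH: H nullable, giving G | GH.
H -> SHa: H nullable, giving SHa | Sa.
Unchanged (no nullable symbols): S -> a; S -> da; G -> SS; G -> d; G -> dd; H -> a.

S -> a | d | Hd | da; G -> d | SS | dd; H -> G | a | GH | Sa | SHa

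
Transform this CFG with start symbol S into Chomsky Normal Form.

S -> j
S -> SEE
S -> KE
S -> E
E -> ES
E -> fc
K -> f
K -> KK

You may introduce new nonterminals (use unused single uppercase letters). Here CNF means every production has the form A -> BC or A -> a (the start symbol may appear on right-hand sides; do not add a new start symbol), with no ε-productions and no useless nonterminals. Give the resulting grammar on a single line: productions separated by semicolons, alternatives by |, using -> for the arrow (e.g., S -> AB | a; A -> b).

No ε-productions.
After unit-elimination: S -> j | ES | KE | fc | SEE; E -> ES | fc; K -> f | KK.
TERM: introduce B -> c, A -> f and substitute in every rule of length ≥2.
BIN: S -> SEE becomes S -> SC, C -> EE.

S -> j | AB | ES | KE | SC; A -> f; B -> c; C -> EE; E -> AB | ES; K -> f | KK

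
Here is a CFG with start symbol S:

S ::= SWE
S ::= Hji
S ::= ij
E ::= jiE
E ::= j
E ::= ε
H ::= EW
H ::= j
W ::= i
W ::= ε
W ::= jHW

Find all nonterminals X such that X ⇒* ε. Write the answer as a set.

Directly nullable (have an ε-rule): {E, W}.
H is nullable via H -> EW (every symbol on the right is already known nullable).
Not nullable: S — each has a terminal in every rule's right-hand side or depends on a non-nullable symbol.

{E, H, W}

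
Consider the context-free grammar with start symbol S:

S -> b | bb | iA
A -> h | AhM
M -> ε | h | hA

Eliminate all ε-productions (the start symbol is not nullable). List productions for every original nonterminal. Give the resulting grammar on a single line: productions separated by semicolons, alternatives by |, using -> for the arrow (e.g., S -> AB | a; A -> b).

Nullable set: {M}.
A -> AhM: M nullable, giving Ah | AhM.
Drop M -> ε.
Unchanged (no nullable symbols): S -> b; S -> bb; S -> iA; A -> h; M -> h; M -> hA.

S -> b | bb | iA; A -> h | Ah | AhM; M -> h | hA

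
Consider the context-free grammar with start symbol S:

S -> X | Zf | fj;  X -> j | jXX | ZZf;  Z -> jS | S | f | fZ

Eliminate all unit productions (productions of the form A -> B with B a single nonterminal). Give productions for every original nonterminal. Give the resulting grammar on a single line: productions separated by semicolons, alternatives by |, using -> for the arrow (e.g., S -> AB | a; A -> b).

S -> j | Zf | fj | ZZf | jXX; X -> j | ZZf | jXX; Z -> f | j | Zf | fZ | fj | jS | ZZf | jXX

Unit productions: S->X, Z->S.
Unit pairs (A ⇒* B via units): (S,X), (Z,S), (Z,X).
S: inherits non-unit rules of {S, X} → ZZf | Zf | fj | j | jXX.
X: inherits non-unit rules of {X} → ZZf | j | jXX.
Z: inherits non-unit rules of {S, X, Z} → ZZf | Zf | f | fZ | fj | j | jS | jXX.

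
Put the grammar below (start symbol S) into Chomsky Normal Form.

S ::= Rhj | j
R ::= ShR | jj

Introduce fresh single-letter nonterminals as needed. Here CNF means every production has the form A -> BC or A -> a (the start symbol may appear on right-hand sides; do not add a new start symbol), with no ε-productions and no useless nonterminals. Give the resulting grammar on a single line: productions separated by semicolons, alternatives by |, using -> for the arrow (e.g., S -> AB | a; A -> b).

S -> j | RD; A -> h; B -> j; C -> AR; D -> AB; R -> BB | SC

No ε-productions.
No unit productions to eliminate.
TERM: introduce A -> h, B -> j and substitute in every rule of length ≥2.
BIN: R -> SAR becomes R -> SC, C -> AR; S -> RAB becomes S -> RD, D -> AB.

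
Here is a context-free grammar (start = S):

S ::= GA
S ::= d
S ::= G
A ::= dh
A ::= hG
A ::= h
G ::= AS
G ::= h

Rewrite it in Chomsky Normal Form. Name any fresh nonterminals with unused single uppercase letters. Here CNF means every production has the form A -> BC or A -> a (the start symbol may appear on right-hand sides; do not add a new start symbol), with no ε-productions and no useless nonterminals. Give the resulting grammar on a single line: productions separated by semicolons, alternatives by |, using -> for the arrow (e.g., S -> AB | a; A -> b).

No ε-productions.
After unit-elimination: S -> d | h | AS | GA; A -> h | dh | hG; G -> h | AS.
TERM: introduce B -> d, C -> h and substitute in every rule of length ≥2.

S -> d | h | AS | GA; A -> h | BC | CG; B -> d; C -> h; G -> h | AS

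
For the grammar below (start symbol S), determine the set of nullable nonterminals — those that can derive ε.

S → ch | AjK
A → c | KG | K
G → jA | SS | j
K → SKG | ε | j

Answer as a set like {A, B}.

Directly nullable (have an ε-rule): {K}.
A is nullable via A -> K (every symbol on the right is already known nullable).
Not nullable: G, S — each has a terminal in every rule's right-hand side or depends on a non-nullable symbol.

{A, K}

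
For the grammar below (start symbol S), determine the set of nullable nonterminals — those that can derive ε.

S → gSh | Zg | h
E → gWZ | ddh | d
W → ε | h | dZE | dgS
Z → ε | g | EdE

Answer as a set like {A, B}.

Directly nullable (have an ε-rule): {W, Z}.
Not nullable: E, S — each has a terminal in every rule's right-hand side or depends on a non-nullable symbol.

{W, Z}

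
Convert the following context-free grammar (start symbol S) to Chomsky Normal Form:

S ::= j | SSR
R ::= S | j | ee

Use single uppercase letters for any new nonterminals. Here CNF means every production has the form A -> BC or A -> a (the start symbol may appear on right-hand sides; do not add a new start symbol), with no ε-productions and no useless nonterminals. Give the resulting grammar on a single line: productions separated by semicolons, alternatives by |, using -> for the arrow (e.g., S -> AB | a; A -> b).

No ε-productions.
After unit-elimination: S -> j | SSR; R -> j | ee | SSR.
TERM: introduce A -> e and substitute in every rule of length ≥2.
BIN: R -> SSR becomes R -> SB, B -> SR; S -> SSR becomes S -> SC, C -> SR.

S -> j | SC; A -> e; B -> SR; C -> SR; R -> j | AA | SB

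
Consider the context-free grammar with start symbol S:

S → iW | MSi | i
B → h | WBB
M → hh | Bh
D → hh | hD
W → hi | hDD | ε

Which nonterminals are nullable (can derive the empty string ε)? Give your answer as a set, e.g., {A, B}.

{W}

Directly nullable (have an ε-rule): {W}.
Not nullable: B, D, M, S — each has a terminal in every rule's right-hand side or depends on a non-nullable symbol.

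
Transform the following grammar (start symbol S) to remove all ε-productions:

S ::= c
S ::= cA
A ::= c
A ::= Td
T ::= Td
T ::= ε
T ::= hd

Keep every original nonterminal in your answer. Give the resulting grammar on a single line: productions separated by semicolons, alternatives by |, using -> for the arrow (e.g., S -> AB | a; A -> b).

S -> c | cA; A -> c | d | Td; T -> d | Td | hd

Nullable set: {T}.
A -> Td: T nullable, giving Td | d.
Drop T -> ε.
T -> Td: T nullable, giving Td | d.
Unchanged (no nullable symbols): S -> c; S -> cA; A -> c; T -> hd.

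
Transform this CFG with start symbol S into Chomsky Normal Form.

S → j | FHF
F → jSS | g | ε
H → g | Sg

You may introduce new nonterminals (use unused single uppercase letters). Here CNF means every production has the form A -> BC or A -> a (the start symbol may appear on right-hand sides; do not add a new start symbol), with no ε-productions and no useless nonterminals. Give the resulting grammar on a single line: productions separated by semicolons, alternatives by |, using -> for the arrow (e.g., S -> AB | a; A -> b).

Nullable: {F}; after ε-elimination: S -> H | j | FH | HF | FHF; F -> g | jSS; H -> g | Sg.
After unit-elimination: S -> g | j | FH | HF | Sg | FHF; F -> g | jSS; H -> g | Sg.
TERM: introduce B -> g, A -> j and substitute in every rule of length ≥2.
BIN: F -> ASS becomes F -> AC, C -> SS; S -> FHF becomes S -> FD, D -> HF.

S -> g | j | FD | FH | HF | SB; A -> j; B -> g; C -> SS; D -> HF; F -> g | AC; H -> g | SB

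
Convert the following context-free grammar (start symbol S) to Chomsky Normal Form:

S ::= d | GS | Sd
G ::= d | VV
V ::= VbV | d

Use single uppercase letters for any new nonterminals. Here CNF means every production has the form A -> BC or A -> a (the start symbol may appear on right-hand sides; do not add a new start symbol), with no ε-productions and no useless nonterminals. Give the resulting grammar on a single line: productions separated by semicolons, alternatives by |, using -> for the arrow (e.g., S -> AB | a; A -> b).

S -> d | GS | SA; A -> d; B -> b; C -> BV; G -> d | VV; V -> d | VC

No ε-productions.
No unit productions to eliminate.
TERM: introduce B -> b, A -> d and substitute in every rule of length ≥2.
BIN: V -> VBV becomes V -> VC, C -> BV.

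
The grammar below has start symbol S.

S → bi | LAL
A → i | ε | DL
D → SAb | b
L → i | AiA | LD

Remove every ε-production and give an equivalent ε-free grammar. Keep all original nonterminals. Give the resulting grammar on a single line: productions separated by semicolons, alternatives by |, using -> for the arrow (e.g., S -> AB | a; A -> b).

Nullable set: {A}.
S -> LAL: A nullable, giving LAL | LL.
Drop A -> ε.
D -> SAb: A nullable, giving SAb | Sb.
L -> AiA: A, A nullable, giving Ai | AiA | i | iA.
Unchanged (no nullable symbols): S -> bi; A -> DL; A -> i; D -> b; L -> LD; L -> i.

S -> LL | bi | LAL; A -> i | DL; D -> b | Sb | SAb; L -> i | Ai | LD | iA | AiA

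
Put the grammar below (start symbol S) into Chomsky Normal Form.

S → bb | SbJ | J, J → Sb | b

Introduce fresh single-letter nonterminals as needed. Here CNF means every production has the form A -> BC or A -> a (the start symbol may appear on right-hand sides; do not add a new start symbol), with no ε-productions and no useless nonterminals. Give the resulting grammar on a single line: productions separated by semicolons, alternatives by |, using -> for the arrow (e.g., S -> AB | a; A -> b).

S -> b | AA | SA | SB; A -> b; B -> AJ; J -> b | SA

No ε-productions.
After unit-elimination: S -> b | Sb | bb | SbJ; J -> b | Sb.
TERM: introduce A -> b and substitute in every rule of length ≥2.
BIN: S -> SAJ becomes S -> SB, B -> AJ.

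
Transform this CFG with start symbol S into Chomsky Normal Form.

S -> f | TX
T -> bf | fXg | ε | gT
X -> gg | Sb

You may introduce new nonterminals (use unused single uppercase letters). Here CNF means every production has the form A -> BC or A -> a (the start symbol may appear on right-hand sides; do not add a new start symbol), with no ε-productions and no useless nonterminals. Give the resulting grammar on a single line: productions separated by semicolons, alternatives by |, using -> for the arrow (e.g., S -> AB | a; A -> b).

Nullable: {T}; after ε-elimination: S -> X | f | TX; T -> g | bf | gT | fXg; X -> Sb | gg.
After unit-elimination: S -> f | Sb | TX | gg; T -> g | bf | gT | fXg; X -> Sb | gg.
TERM: introduce A -> b, C -> f, B -> g and substitute in every rule of length ≥2.
BIN: T -> CXB becomes T -> CD, D -> XB.

S -> f | BB | SA | TX; A -> b; B -> g; C -> f; D -> XB; T -> g | AC | BT | CD; X -> BB | SA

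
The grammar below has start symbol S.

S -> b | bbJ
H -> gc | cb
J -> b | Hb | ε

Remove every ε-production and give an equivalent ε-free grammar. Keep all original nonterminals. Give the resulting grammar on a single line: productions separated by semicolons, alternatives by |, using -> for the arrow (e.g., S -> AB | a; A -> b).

Nullable set: {J}.
S -> bbJ: J nullable, giving bb | bbJ.
Drop J -> ε.
Unchanged (no nullable symbols): S -> b; H -> cb; H -> gc; J -> Hb; J -> b.

S -> b | bb | bbJ; H -> cb | gc; J -> b | Hb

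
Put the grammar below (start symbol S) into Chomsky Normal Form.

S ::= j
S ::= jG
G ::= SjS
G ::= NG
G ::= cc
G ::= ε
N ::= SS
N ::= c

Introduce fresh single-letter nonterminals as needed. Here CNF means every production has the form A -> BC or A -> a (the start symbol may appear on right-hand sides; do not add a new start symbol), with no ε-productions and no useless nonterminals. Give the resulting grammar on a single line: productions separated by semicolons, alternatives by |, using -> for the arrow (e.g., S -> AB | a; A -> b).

S -> j | AG; A -> j; B -> c; C -> AS; G -> c | BB | NG | SC | SS; N -> c | SS

Nullable: {G}; after ε-elimination: S -> j | jG; G -> N | NG | cc | SjS; N -> c | SS.
After unit-elimination: S -> j | jG; G -> c | NG | SS | cc | SjS; N -> c | SS.
TERM: introduce B -> c, A -> j and substitute in every rule of length ≥2.
BIN: G -> SAS becomes G -> SC, C -> AS.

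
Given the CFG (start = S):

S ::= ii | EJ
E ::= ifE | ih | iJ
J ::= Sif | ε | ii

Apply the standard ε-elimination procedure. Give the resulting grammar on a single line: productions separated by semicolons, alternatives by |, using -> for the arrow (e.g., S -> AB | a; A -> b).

S -> E | EJ | ii; E -> i | iJ | ih | ifE; J -> ii | Sif

Nullable set: {J}.
S -> EJ: J nullable, giving E | EJ.
E -> iJ: J nullable, giving i | iJ.
Drop J -> ε.
Unchanged (no nullable symbols): S -> ii; E -> ifE; E -> ih; J -> Sif; J -> ii.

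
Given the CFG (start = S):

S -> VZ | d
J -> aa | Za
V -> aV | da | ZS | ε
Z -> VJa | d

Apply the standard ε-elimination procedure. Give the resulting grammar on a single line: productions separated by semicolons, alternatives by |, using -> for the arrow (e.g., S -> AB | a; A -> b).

Nullable set: {V}.
S -> VZ: V nullable, giving VZ | Z.
Drop V -> ε.
V -> aV: V nullable, giving a | aV.
Z -> VJa: V nullable, giving Ja | VJa.
Unchanged (no nullable symbols): S -> d; J -> Za; J -> aa; V -> ZS; V -> da; Z -> d.

S -> Z | d | VZ; J -> Za | aa; V -> a | ZS | aV | da; Z -> d | Ja | VJa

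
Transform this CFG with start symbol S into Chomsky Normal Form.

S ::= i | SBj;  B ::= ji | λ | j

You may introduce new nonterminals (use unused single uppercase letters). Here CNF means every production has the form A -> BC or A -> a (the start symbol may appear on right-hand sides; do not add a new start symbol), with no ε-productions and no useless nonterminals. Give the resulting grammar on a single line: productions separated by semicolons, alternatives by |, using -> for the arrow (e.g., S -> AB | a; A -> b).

S -> i | SA | SD; A -> j; B -> j | AC; C -> i; D -> BA

Nullable: {B}; after ε-elimination: S -> i | Sj | SBj; B -> j | ji.
No unit productions to eliminate.
TERM: introduce C -> i, A -> j and substitute in every rule of length ≥2.
BIN: S -> SBA becomes S -> SD, D -> BA.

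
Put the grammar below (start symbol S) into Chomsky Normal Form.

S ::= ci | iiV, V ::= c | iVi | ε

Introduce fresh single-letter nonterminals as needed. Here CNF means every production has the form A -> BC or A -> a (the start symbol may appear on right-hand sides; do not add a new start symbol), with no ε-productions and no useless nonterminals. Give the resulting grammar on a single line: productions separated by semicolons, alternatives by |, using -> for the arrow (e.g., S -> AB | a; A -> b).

S -> AB | BB | BC; A -> c; B -> i; C -> BV; D -> VB; V -> c | BB | BD

Nullable: {V}; after ε-elimination: S -> ci | ii | iiV; V -> c | ii | iVi.
No unit productions to eliminate.
TERM: introduce A -> c, B -> i and substitute in every rule of length ≥2.
BIN: S -> BBV becomes S -> BC, C -> BV; V -> BVB becomes V -> BD, D -> VB.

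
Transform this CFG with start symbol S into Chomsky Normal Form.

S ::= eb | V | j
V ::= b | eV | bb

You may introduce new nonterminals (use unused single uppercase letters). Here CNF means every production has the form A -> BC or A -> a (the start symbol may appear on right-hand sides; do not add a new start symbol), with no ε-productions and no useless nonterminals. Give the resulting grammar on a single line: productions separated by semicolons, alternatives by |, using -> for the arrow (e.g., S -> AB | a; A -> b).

S -> b | j | AA | BA | BV; A -> b; B -> e; V -> b | AA | BV

No ε-productions.
After unit-elimination: S -> b | j | bb | eV | eb; V -> b | bb | eV.
TERM: introduce A -> b, B -> e and substitute in every rule of length ≥2.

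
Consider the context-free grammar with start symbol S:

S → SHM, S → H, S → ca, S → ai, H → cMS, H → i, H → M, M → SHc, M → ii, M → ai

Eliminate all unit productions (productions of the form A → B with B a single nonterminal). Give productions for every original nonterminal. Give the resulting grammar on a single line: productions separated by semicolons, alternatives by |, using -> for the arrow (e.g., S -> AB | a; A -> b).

S -> i | ai | ca | ii | SHM | SHc | cMS; H -> i | ai | ii | SHc | cMS; M -> ai | ii | SHc

Unit productions: H->M, S->H.
Unit pairs (A ⇒* B via units): (H,M), (S,H), (S,M).
S: inherits non-unit rules of {H, M, S} → SHM | SHc | ai | cMS | ca | i | ii.
H: inherits non-unit rules of {H, M} → SHc | ai | cMS | i | ii.
M: inherits non-unit rules of {M} → SHc | ai | ii.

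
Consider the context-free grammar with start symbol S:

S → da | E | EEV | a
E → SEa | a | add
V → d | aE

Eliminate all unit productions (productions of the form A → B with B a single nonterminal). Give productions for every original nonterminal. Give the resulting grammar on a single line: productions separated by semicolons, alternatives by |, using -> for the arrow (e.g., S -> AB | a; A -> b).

Unit productions: S->E.
Unit pairs (A ⇒* B via units): (S,E).
S: inherits non-unit rules of {E, S} → EEV | SEa | a | add | da.
E: inherits non-unit rules of {E} → SEa | a | add.
V: inherits non-unit rules of {V} → aE | d.

S -> a | da | EEV | SEa | add; E -> a | SEa | add; V -> d | aE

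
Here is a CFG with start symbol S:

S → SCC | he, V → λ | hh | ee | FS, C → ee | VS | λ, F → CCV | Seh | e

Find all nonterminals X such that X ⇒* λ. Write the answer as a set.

Directly nullable (have an ε-rule): {C, V}.
F is nullable via F -> CCV (every symbol on the right is already known nullable).
Not nullable: S — each has a terminal in every rule's right-hand side or depends on a non-nullable symbol.

{C, F, V}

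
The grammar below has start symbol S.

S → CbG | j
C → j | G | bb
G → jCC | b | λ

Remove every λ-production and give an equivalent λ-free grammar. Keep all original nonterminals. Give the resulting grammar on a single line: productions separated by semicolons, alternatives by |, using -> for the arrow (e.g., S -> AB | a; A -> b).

S -> b | j | Cb | bG | CbG; C -> G | j | bb; G -> b | j | jC | jCC

Nullable set: {C, G}.
S -> CbG: C, G nullable, giving Cb | CbG | b | bG.
C -> G: G nullable, giving G.
Drop G -> λ.
G -> jCC: C, C nullable, giving j | jC | jCC.
Unchanged (no nullable symbols): S -> j; C -> bb; C -> j; G -> b.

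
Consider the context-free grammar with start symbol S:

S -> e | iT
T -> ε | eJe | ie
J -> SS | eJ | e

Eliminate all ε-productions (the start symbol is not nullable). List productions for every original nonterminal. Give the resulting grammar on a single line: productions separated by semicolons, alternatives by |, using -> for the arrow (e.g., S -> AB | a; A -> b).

Nullable set: {T}.
S -> iT: T nullable, giving i | iT.
Drop T -> ε.
Unchanged (no nullable symbols): S -> e; J -> SS; J -> e; J -> eJ; T -> eJe; T -> ie.

S -> e | i | iT; J -> e | SS | eJ; T -> ie | eJe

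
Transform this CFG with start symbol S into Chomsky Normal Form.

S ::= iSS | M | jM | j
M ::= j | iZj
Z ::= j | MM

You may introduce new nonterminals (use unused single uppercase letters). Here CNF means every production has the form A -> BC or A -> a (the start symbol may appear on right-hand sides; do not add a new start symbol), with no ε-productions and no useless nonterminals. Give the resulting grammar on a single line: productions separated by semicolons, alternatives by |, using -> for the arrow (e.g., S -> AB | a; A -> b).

S -> j | AD | AE | BM; A -> i; B -> j; C -> ZB; D -> SS; E -> ZB; M -> j | AC; Z -> j | MM

No ε-productions.
After unit-elimination: S -> j | jM | iSS | iZj; M -> j | iZj; Z -> j | MM.
TERM: introduce A -> i, B -> j and substitute in every rule of length ≥2.
BIN: M -> AZB becomes M -> AC, C -> ZB; S -> ASS becomes S -> AD, D -> SS; S -> AZB becomes S -> AE, E -> ZB.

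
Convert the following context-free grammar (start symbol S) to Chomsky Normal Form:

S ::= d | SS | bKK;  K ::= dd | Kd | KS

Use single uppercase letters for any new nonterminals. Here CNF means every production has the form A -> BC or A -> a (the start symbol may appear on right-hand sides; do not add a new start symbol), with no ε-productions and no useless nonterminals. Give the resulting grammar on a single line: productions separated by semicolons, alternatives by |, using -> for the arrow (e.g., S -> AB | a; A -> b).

No ε-productions.
No unit productions to eliminate.
TERM: introduce B -> b, A -> d and substitute in every rule of length ≥2.
BIN: S -> BKK becomes S -> BC, C -> KK.

S -> d | BC | SS; A -> d; B -> b; C -> KK; K -> AA | KA | KS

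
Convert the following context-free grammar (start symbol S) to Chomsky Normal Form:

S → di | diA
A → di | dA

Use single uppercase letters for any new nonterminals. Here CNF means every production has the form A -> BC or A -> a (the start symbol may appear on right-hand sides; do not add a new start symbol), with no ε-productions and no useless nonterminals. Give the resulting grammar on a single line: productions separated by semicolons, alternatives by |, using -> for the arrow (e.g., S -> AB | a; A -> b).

No ε-productions.
No unit productions to eliminate.
TERM: introduce B -> d, C -> i and substitute in every rule of length ≥2.
BIN: S -> BCA becomes S -> BD, D -> CA.

S -> BC | BD; A -> BA | BC; B -> d; C -> i; D -> CA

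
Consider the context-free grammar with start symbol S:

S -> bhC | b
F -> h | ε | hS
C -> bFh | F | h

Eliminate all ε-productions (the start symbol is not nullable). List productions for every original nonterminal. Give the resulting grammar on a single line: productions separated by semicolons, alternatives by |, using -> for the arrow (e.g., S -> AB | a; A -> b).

S -> b | bh | bhC; C -> F | h | bh | bFh; F -> h | hS

Nullable set: {C, F}.
S -> bhC: C nullable, giving bh | bhC.
C -> F: F nullable, giving F.
C -> bFh: F nullable, giving bFh | bh.
Drop F -> ε.
Unchanged (no nullable symbols): S -> b; C -> h; F -> h; F -> hS.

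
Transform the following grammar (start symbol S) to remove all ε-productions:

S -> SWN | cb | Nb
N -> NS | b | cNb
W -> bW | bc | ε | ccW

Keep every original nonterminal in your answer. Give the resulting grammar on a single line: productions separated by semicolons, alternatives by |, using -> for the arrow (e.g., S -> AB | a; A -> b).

Nullable set: {W}.
S -> SWN: W nullable, giving SN | SWN.
Drop W -> ε.
W -> bW: W nullable, giving b | bW.
W -> ccW: W nullable, giving cc | ccW.
Unchanged (no nullable symbols): S -> Nb; S -> cb; N -> NS; N -> b; N -> cNb; W -> bc.

S -> Nb | SN | cb | SWN; N -> b | NS | cNb; W -> b | bW | bc | cc | ccW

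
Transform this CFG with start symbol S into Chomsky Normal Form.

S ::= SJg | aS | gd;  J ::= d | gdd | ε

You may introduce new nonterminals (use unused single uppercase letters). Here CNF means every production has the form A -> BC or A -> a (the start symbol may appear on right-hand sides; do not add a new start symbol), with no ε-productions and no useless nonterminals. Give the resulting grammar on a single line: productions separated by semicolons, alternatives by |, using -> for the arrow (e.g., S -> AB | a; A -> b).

Nullable: {J}; after ε-elimination: S -> Sg | aS | gd | SJg; J -> d | gdd.
No unit productions to eliminate.
TERM: introduce C -> a, B -> d, A -> g and substitute in every rule of length ≥2.
BIN: J -> ABB becomes J -> AD, D -> BB; S -> SJA becomes S -> SE, E -> JA.

S -> AB | CS | SA | SE; A -> g; B -> d; C -> a; D -> BB; E -> JA; J -> d | AD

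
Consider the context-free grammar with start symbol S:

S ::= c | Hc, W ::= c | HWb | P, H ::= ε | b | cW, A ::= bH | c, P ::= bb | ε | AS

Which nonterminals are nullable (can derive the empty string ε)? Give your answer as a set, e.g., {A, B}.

Directly nullable (have an ε-rule): {H, P}.
W is nullable via W -> P (every symbol on the right is already known nullable).
Not nullable: A, S — each has a terminal in every rule's right-hand side or depends on a non-nullable symbol.

{H, P, W}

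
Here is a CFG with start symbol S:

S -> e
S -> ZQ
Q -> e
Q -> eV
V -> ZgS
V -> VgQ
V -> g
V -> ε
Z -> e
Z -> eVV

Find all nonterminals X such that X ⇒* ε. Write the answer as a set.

Directly nullable (have an ε-rule): {V}.
Not nullable: Q, S, Z — each has a terminal in every rule's right-hand side or depends on a non-nullable symbol.

{V}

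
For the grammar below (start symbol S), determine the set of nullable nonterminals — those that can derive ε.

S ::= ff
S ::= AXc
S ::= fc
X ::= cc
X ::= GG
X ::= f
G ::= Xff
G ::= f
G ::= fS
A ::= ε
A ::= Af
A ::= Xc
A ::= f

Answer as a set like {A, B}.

{A}

Directly nullable (have an ε-rule): {A}.
Not nullable: G, S, X — each has a terminal in every rule's right-hand side or depends on a non-nullable symbol.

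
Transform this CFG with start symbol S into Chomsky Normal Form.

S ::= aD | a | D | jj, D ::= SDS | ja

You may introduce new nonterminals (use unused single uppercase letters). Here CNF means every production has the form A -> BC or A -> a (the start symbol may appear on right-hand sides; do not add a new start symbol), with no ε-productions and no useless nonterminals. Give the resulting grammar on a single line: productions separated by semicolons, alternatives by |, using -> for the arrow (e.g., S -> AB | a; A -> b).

S -> a | AA | AB | BD | SE; A -> j; B -> a; C -> DS; D -> AB | SC; E -> DS

No ε-productions.
After unit-elimination: S -> a | aD | ja | jj | SDS; D -> ja | SDS.
TERM: introduce B -> a, A -> j and substitute in every rule of length ≥2.
BIN: D -> SDS becomes D -> SC, C -> DS; S -> SDS becomes S -> SE, E -> DS.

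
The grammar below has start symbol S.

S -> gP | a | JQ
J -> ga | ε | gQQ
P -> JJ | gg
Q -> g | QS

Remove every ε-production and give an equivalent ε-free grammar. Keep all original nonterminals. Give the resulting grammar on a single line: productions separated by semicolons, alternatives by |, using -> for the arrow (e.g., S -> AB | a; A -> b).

Nullable set: {J, P}.
S -> JQ: J nullable, giving JQ | Q.
S -> gP: P nullable, giving g | gP.
Drop J -> ε.
P -> JJ: J, J nullable, giving J | JJ.
Unchanged (no nullable symbols): S -> a; J -> gQQ; J -> ga; P -> gg; Q -> QS; Q -> g.

S -> Q | a | g | JQ | gP; J -> ga | gQQ; P -> J | JJ | gg; Q -> g | QS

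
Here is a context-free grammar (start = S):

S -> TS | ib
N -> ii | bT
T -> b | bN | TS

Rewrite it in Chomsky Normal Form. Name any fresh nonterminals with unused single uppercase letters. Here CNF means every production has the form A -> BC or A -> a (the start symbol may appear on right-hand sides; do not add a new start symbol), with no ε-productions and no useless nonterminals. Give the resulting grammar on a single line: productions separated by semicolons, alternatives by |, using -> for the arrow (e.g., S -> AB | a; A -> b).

S -> BA | TS; A -> b; B -> i; N -> AT | BB; T -> b | AN | TS

No ε-productions.
No unit productions to eliminate.
TERM: introduce A -> b, B -> i and substitute in every rule of length ≥2.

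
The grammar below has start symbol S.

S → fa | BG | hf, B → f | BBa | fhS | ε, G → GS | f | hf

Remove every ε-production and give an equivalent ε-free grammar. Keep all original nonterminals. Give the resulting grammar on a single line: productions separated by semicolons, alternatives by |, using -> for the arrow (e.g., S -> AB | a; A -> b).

Nullable set: {B}.
S -> BG: B nullable, giving BG | G.
Drop B -> ε.
B -> BBa: B, B nullable, giving BBa | Ba | a.
Unchanged (no nullable symbols): S -> fa; S -> hf; B -> f; B -> fhS; G -> GS; G -> f; G -> hf.

S -> G | BG | fa | hf; B -> a | f | Ba | BBa | fhS; G -> f | GS | hf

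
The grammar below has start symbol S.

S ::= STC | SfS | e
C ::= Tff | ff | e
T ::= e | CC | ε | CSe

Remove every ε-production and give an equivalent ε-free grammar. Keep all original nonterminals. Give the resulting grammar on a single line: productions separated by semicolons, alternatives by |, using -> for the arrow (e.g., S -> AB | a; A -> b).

Nullable set: {T}.
S -> STC: T nullable, giving SC | STC.
C -> Tff: T nullable, giving Tff | ff.
Drop T -> ε.
Unchanged (no nullable symbols): S -> SfS; S -> e; C -> e; C -> ff; T -> CC; T -> CSe; T -> e.

S -> e | SC | STC | SfS; C -> e | ff | Tff; T -> e | CC | CSe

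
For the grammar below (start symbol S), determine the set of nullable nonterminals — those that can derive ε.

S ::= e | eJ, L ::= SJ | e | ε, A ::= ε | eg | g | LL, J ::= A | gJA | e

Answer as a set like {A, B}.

{A, J, L}

Directly nullable (have an ε-rule): {A, L}.
J is nullable via J -> A (every symbol on the right is already known nullable).
Not nullable: S — each has a terminal in every rule's right-hand side or depends on a non-nullable symbol.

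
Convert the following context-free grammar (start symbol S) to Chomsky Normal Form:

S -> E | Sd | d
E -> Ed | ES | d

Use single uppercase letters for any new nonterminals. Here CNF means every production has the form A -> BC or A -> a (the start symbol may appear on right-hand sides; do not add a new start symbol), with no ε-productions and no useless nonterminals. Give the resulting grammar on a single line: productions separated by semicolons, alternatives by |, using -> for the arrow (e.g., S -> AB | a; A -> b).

S -> d | EA | ES | SA; A -> d; E -> d | EA | ES

No ε-productions.
After unit-elimination: S -> d | ES | Ed | Sd; E -> d | ES | Ed.
TERM: introduce A -> d and substitute in every rule of length ≥2.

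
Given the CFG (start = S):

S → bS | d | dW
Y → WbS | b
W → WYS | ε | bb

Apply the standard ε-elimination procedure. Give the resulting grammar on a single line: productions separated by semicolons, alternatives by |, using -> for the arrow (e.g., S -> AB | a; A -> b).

S -> d | bS | dW; W -> YS | bb | WYS; Y -> b | bS | WbS

Nullable set: {W}.
S -> dW: W nullable, giving d | dW.
Drop W -> ε.
W -> WYS: W nullable, giving WYS | YS.
Y -> WbS: W nullable, giving WbS | bS.
Unchanged (no nullable symbols): S -> bS; S -> d; W -> bb; Y -> b.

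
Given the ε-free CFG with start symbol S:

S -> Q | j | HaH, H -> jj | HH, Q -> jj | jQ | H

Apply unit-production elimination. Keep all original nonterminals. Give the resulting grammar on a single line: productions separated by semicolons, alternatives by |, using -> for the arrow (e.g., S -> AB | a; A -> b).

S -> j | HH | jQ | jj | HaH; H -> HH | jj; Q -> HH | jQ | jj

Unit productions: Q->H, S->Q.
Unit pairs (A ⇒* B via units): (Q,H), (S,H), (S,Q).
S: inherits non-unit rules of {H, Q, S} → HH | HaH | j | jQ | jj.
H: inherits non-unit rules of {H} → HH | jj.
Q: inherits non-unit rules of {H, Q} → HH | jQ | jj.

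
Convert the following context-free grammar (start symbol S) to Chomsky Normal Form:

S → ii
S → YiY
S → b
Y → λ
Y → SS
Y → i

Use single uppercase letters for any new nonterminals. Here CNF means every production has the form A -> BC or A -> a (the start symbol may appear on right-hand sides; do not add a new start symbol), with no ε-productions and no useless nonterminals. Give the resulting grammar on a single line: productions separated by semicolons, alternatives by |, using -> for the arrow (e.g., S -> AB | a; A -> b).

S -> b | i | AA | AY | YA | YB; A -> i; B -> AY; Y -> i | SS

Nullable: {Y}; after ε-elimination: S -> b | i | Yi | iY | ii | YiY; Y -> i | SS.
No unit productions to eliminate.
TERM: introduce A -> i and substitute in every rule of length ≥2.
BIN: S -> YAY becomes S -> YB, B -> AY.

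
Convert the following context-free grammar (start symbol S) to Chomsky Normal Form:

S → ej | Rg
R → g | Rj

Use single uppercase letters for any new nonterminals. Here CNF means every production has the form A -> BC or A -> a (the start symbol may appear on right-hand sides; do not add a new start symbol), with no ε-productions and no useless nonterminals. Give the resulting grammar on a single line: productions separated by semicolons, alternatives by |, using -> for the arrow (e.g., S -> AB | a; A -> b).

No ε-productions.
No unit productions to eliminate.
TERM: introduce C -> e, B -> g, A -> j and substitute in every rule of length ≥2.

S -> CA | RB; A -> j; B -> g; C -> e; R -> g | RA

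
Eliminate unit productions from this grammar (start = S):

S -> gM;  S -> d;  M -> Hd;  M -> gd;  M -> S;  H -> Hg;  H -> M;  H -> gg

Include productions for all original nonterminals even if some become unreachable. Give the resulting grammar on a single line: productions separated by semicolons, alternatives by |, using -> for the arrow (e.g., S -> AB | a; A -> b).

S -> d | gM; H -> d | Hd | Hg | gM | gd | gg; M -> d | Hd | gM | gd

Unit productions: H->M, M->S.
Unit pairs (A ⇒* B via units): (H,M), (H,S), (M,S).
S: inherits non-unit rules of {S} → d | gM.
H: inherits non-unit rules of {H, M, S} → Hd | Hg | d | gM | gd | gg.
M: inherits non-unit rules of {M, S} → Hd | d | gM | gd.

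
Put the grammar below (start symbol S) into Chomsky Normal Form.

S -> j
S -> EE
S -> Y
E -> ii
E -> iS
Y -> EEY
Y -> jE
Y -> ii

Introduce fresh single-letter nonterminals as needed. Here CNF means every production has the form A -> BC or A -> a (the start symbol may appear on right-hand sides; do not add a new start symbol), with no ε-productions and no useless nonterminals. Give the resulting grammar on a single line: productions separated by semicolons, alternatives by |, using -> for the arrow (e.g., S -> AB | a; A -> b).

No ε-productions.
After unit-elimination: S -> j | EE | ii | jE | EEY; E -> iS | ii; Y -> ii | jE | EEY.
TERM: introduce A -> i, B -> j and substitute in every rule of length ≥2.
BIN: S -> EEY becomes S -> EC, C -> EY; Y -> EEY becomes Y -> ED, D -> EY.

S -> j | AA | BE | EC | EE; A -> i; B -> j; C -> EY; D -> EY; E -> AA | AS; Y -> AA | BE | ED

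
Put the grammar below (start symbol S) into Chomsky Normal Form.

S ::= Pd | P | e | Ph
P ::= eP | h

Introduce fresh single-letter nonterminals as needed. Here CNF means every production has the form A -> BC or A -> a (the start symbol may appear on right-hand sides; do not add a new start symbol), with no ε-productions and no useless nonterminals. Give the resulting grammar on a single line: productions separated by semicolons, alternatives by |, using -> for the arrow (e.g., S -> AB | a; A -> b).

No ε-productions.
After unit-elimination: S -> e | h | Pd | Ph | eP; P -> h | eP.
TERM: introduce B -> d, A -> e, C -> h and substitute in every rule of length ≥2.

S -> e | h | AP | PB | PC; A -> e; B -> d; C -> h; P -> h | AP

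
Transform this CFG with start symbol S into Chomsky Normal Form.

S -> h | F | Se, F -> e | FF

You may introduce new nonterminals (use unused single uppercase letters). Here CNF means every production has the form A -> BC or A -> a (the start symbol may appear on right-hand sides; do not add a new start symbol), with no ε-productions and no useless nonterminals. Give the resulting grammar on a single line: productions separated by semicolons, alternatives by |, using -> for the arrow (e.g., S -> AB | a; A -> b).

S -> e | h | FF | SA; A -> e; F -> e | FF

No ε-productions.
After unit-elimination: S -> e | h | FF | Se; F -> e | FF.
TERM: introduce A -> e and substitute in every rule of length ≥2.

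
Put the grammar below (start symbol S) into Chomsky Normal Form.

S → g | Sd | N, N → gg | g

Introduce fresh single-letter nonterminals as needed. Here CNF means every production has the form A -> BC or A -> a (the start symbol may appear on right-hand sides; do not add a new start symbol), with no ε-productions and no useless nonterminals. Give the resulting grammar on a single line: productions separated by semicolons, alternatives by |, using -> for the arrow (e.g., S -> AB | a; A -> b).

S -> g | AA | SB; A -> g; B -> d

No ε-productions.
After unit-elimination: S -> g | Sd | gg; N -> g | gg.
TERM: introduce B -> d, A -> g and substitute in every rule of length ≥2.
Drop unreachable/unproductive: N.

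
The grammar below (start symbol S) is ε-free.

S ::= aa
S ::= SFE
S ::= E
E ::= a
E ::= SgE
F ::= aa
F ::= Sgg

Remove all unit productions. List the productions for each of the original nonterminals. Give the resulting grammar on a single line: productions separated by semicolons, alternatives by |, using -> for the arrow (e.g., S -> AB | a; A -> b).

Unit productions: S->E.
Unit pairs (A ⇒* B via units): (S,E).
S: inherits non-unit rules of {E, S} → SFE | SgE | a | aa.
E: inherits non-unit rules of {E} → SgE | a.
F: inherits non-unit rules of {F} → Sgg | aa.

S -> a | aa | SFE | SgE; E -> a | SgE; F -> aa | Sgg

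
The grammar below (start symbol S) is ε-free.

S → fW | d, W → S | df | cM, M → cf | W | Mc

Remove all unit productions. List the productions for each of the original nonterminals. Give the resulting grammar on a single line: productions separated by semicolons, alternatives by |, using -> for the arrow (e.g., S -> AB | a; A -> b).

S -> d | fW; M -> d | Mc | cM | cf | df | fW; W -> d | cM | df | fW

Unit productions: M->W, W->S.
Unit pairs (A ⇒* B via units): (M,S), (M,W), (W,S).
S: inherits non-unit rules of {S} → d | fW.
M: inherits non-unit rules of {M, S, W} → Mc | cM | cf | d | df | fW.
W: inherits non-unit rules of {S, W} → cM | d | df | fW.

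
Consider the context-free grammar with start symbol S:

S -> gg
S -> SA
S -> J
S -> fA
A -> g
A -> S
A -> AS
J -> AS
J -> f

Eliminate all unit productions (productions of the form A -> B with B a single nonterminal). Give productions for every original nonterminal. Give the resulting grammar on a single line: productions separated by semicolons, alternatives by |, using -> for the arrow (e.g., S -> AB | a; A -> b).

Unit productions: A->S, S->J.
Unit pairs (A ⇒* B via units): (A,J), (A,S), (S,J).
S: inherits non-unit rules of {J, S} → AS | SA | f | fA | gg.
A: inherits non-unit rules of {A, J, S} → AS | SA | f | fA | g | gg.
J: inherits non-unit rules of {J} → AS | f.

S -> f | AS | SA | fA | gg; A -> f | g | AS | SA | fA | gg; J -> f | AS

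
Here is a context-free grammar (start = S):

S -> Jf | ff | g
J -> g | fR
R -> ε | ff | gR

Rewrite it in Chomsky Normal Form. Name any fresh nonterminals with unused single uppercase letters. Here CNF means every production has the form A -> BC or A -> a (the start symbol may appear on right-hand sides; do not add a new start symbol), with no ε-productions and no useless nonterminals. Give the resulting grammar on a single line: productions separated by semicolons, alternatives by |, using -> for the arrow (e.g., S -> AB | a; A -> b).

Nullable: {R}; after ε-elimination: S -> g | Jf | ff; J -> f | g | fR; R -> g | ff | gR.
No unit productions to eliminate.
TERM: introduce A -> f, B -> g and substitute in every rule of length ≥2.

S -> g | AA | JA; A -> f; B -> g; J -> f | g | AR; R -> g | AA | BR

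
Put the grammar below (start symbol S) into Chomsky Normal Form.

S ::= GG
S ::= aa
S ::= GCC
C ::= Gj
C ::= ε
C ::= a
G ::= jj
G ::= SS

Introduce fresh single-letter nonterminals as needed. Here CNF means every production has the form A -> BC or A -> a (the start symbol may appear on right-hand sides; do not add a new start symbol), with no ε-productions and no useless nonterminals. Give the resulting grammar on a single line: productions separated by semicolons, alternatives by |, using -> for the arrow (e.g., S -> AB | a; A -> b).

S -> AA | BB | GC | GD | GG | SS; A -> j; B -> a; C -> a | GA; D -> CC; G -> AA | SS

Nullable: {C}; after ε-elimination: S -> G | GC | GG | aa | GCC; C -> a | Gj; G -> SS | jj.
After unit-elimination: S -> GC | GG | SS | aa | jj | GCC; C -> a | Gj; G -> SS | jj.
TERM: introduce B -> a, A -> j and substitute in every rule of length ≥2.
BIN: S -> GCC becomes S -> GD, D -> CC.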